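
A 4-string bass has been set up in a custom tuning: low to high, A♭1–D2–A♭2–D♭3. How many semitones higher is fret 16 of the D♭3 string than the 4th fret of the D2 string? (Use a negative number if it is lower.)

D♭3 at fret 16 → F4 (MIDI 65); D2 at fret 4 → G♭2 (MIDI 42).
65 − 42 = 23, so the two pitches are 23 semitones apart.

23 semitones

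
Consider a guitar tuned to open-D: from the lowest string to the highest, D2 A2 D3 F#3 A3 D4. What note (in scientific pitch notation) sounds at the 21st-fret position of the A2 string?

A2 is MIDI 45. Adding 21 gives 66, which is F#4.
(Equivalently spelled Gb4.)

F#4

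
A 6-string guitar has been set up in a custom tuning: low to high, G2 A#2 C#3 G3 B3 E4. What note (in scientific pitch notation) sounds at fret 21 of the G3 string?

E5

G3 is MIDI 55. Adding 21 gives 76, which is E5.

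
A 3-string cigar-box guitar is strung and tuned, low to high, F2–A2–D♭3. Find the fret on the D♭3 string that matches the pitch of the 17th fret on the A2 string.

13

Fret 17 on A2 is MIDI 45 + 17 = 62 (D4). On the D♭3 string (open MIDI 49), that pitch is 62 − 49 = fret 13.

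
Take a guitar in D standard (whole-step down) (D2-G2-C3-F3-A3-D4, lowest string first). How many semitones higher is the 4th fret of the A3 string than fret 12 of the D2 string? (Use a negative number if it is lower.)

A3 at fret 4 → C♯4 (MIDI 61); D2 at fret 12 → D3 (MIDI 50).
61 − 50 = 11, so the two pitches are 11 semitones apart.

11 semitones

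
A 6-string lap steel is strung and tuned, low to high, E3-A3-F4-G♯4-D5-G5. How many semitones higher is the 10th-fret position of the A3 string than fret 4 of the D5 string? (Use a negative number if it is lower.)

A3 at fret 10 → G4 (MIDI 67); D5 at fret 4 → F♯5 (MIDI 78).
67 − 78 = -11, so the two pitches are 11 semitones apart.

-11 semitones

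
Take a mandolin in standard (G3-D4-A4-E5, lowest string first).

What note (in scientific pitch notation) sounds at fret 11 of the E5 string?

D#6

Each fret is one semitone, so E5 + 11 = D#6.
(Equivalently spelled Eb6.)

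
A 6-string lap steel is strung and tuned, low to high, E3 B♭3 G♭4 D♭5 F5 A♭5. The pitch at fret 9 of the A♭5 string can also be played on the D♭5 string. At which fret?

Fret 9 on A♭5 is MIDI 80 + 9 = 89 (F6). On the D♭5 string (open MIDI 73), that pitch is 89 − 73 = fret 16.

16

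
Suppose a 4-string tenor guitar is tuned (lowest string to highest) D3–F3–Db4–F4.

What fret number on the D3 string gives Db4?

11

Db4 is 11 semitones above the open D3 (D–Eb–E–F–…–B–C–Db), so it sits at fret 11.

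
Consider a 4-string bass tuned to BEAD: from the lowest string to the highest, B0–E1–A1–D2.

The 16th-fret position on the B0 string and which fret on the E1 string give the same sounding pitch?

11

B0 at fret 16 is B0 + 16 semitones = D♯2.
The open E1 string is 5 semitones above the open B0, so the same pitch on the E1 string lies at fret 16 − 5 = 11.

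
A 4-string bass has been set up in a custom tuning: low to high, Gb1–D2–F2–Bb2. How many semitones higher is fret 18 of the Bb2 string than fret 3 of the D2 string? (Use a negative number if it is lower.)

Bb2 at fret 18 → E4 (MIDI 64); D2 at fret 3 → F2 (MIDI 41).
64 − 41 = 23, so the two pitches are 23 semitones apart.

23 semitones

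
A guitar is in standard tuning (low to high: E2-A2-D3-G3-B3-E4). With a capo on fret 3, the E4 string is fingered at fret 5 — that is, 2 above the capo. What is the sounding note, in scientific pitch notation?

The capo raises the open E4 by 3 semitones to G4; fretting 2 more gives E4 + 3 + 2 = E4 + 5 semitones = A4.

A4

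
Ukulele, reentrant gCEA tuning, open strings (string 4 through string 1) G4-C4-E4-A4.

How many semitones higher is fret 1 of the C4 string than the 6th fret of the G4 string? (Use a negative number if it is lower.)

C4 at fret 1 → C#4 (MIDI 61); G4 at fret 6 → C#5 (MIDI 73).
61 − 73 = -12, so the two pitches are 12 semitones apart.

-12 semitones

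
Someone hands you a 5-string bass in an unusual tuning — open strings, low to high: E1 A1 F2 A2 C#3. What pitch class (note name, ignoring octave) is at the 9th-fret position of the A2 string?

F#

The open A2 string plus 9 semitones: A–A#–B–C–C#–D–D#–E–F–F#.
(Equivalently spelled Gb.)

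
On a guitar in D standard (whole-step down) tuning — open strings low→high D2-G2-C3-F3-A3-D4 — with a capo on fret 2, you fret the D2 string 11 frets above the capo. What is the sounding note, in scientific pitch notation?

D#3

The capo raises the open D2 by 2 semitones to E2; fretting 11 more gives D2 + 2 + 11 = D2 + 13 semitones = D#3.
(Also written Eb.)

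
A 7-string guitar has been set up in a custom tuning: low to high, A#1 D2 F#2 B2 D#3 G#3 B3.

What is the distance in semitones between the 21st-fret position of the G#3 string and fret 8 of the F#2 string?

27 semitones

G#3 at fret 21 → F5 (MIDI 77); F#2 at fret 8 → D3 (MIDI 50).
77 − 50 = 27, so the two pitches are 27 semitones apart, with F5 the higher.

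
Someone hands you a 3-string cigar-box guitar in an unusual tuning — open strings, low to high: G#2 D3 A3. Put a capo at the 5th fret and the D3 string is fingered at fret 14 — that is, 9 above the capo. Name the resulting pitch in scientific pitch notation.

E4

The capo raises the open D3 by 5 semitones to G3; fretting 9 more gives D3 + 5 + 9 = D3 + 14 semitones = E4.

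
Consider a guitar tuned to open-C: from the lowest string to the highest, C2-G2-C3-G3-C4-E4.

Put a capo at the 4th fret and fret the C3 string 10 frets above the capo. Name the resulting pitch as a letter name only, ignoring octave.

D

The capo raises the open C3 by 4 semitones to E3; fretting 10 more gives C3 + 4 + 10 = C3 + 14 semitones, landing on D.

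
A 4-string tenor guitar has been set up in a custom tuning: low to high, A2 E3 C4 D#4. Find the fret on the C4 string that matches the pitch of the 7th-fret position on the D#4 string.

D#4 at fret 7 is D#4 + 7 semitones = A#4.
The open C4 string is 3 semitones below the open D#4, so the same pitch on the C4 string lies at fret 7 + 3 = 10.

10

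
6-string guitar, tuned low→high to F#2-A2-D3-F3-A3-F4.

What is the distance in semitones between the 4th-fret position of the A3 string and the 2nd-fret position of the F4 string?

A3 at fret 4 → C#4 (MIDI 61); F4 at fret 2 → G4 (MIDI 67).
61 − 67 = -6, so the two pitches are 6 semitones apart, with G4 the higher.

6 semitones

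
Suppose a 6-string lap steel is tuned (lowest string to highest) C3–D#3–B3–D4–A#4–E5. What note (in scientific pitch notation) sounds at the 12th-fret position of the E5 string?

E5 is MIDI 76. Adding 12 gives 88, which is E6.

E6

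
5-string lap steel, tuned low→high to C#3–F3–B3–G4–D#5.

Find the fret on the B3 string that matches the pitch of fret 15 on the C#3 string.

5

Fret 15 on C#3 is MIDI 49 + 15 = 64 (E4). On the B3 string (open MIDI 59), that pitch is 64 − 59 = fret 5.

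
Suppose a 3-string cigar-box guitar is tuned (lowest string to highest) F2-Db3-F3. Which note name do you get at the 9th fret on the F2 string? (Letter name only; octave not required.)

F2 is MIDI 41. Adding 9 gives 50; 50 mod 12 = 2, i.e. D.

D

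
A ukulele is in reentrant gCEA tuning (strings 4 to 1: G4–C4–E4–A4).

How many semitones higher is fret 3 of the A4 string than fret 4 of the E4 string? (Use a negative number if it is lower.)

4 semitones

A4 at fret 3 → C5 (MIDI 72); E4 at fret 4 → G#4 (MIDI 68).
72 − 68 = 4, so the two pitches are 4 semitones apart.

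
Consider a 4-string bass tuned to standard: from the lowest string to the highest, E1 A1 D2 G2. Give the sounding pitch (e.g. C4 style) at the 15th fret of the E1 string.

G2

E1 is MIDI 28. Adding 15 gives 43, which is G2.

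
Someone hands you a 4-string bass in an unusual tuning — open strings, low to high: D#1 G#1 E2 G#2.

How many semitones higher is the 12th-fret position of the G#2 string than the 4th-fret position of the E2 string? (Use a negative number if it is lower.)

G#2 at fret 12 → G#3 (MIDI 56); E2 at fret 4 → G#2 (MIDI 44).
56 − 44 = 12, so the two pitches are 12 semitones apart.

12 semitones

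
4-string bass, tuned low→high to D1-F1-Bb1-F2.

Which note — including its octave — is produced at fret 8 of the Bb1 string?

Gb2

Each fret is one semitone, so Bb1 + 8 = Gb2.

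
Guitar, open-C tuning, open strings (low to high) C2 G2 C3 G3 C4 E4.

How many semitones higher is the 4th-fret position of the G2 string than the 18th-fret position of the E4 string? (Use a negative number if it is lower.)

-35 semitones

G2 at fret 4 → B2 (MIDI 47); E4 at fret 18 → A#5 (MIDI 82).
47 − 82 = -35, so the two pitches are 35 semitones apart.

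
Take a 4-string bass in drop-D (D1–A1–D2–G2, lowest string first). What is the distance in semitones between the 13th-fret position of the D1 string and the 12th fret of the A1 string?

D1 at fret 13 → D#2 (MIDI 39); A1 at fret 12 → A2 (MIDI 45).
39 − 45 = -6, so the two pitches are 6 semitones apart, with A2 the higher.

6 semitones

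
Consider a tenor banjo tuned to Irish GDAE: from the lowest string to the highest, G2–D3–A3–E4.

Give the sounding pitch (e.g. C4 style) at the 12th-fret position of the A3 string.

Each fret is one semitone, so A3 + 12 = A4.

A4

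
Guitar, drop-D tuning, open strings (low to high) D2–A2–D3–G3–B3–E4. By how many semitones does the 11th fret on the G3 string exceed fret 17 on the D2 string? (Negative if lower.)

G3 at fret 11 → F♯4 (MIDI 66); D2 at fret 17 → G3 (MIDI 55).
66 − 55 = 11, so the two pitches are 11 semitones apart.

11 semitones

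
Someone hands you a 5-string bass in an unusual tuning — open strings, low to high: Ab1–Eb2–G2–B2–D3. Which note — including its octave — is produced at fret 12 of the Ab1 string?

Each fret is one semitone, so Ab1 + 12 = Ab2.
(Equivalently spelled G#2.)

Ab2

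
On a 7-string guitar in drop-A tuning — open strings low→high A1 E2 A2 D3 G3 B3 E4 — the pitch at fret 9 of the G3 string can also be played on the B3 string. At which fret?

5

G3 at fret 9 is G3 + 9 semitones = E4.
The open B3 string is 4 semitones above the open G3, so the same pitch on the B3 string lies at fret 9 − 4 = 5.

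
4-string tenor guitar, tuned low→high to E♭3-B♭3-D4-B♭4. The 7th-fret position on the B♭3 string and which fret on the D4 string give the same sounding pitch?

B♭3 at fret 7 is B♭3 + 7 semitones = F4.
The open D4 string is 4 semitones above the open B♭3, so the same pitch on the D4 string lies at fret 7 − 4 = 3.

3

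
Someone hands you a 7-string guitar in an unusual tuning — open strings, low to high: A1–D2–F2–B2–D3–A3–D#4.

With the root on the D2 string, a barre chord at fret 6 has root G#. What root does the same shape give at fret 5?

G

Moving from fret 6 to fret 5 shifts the root by -1 semitone.
G# down 1 semitone is G.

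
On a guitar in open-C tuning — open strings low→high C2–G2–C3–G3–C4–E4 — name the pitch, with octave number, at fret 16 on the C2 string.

E3

Each fret is one semitone, so C2 + 16 = E3.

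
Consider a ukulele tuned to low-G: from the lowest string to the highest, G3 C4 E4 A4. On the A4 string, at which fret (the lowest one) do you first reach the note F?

8

From A4, count semitones up the chromatic scale until reaching F: A–A#–B–C–C#–D–D#–E–F — 8 steps.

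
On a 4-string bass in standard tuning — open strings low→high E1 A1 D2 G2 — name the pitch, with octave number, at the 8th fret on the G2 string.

D#3

G2 is MIDI 43. Adding 8 gives 51, which is D#3.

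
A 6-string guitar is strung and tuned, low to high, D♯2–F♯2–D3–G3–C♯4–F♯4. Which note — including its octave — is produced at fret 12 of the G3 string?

The open G3 string plus 12 semitones: G–G#–A–A#–…–F–F#–G.
The walk passes from B into C once, so the octave number goes from 3 to 4.

G4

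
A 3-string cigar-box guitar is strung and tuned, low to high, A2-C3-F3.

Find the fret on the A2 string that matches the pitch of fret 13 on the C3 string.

C3 at fret 13 is C3 + 13 semitones = C#4.
The open A2 string is 3 semitones below the open C3, so the same pitch on the A2 string lies at fret 13 + 3 = 16.

16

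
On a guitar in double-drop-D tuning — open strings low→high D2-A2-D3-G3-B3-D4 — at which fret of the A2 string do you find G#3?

G#3 is 11 semitones above the open A2 (A–A#–B–C–…–F#–G–G#), so it sits at fret 11.

11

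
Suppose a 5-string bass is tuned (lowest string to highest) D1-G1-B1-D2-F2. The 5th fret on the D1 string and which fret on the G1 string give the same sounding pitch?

D1 at fret 5 is D1 + 5 semitones = G1.
The open G1 string is 5 semitones above the open D1, so the same pitch on the G1 string lies at fret 5 − 5 = 0.

0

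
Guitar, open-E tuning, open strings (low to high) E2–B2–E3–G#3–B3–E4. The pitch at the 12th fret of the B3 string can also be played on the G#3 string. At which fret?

15

B3 at fret 12 is B3 + 12 semitones = B4.
The open G#3 string is 3 semitones below the open B3, so the same pitch on the G#3 string lies at fret 12 + 3 = 15.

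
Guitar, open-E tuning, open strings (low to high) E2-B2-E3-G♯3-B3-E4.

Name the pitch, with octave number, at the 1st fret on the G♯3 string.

G♯3 is MIDI 56. Adding 1 gives 57, which is A3.

A3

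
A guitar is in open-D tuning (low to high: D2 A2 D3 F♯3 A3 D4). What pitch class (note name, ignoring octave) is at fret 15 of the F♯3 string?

A

The open F♯3 string plus 15 semitones: F#–G–G#–A–…–G–G#–A.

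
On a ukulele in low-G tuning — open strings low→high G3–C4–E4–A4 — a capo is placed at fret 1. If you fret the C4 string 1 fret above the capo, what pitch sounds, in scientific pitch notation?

D4

The capo raises the open C4 by 1 semitone to C#4; fretting 1 more gives C4 + 1 + 1 = C4 + 2 semitones = D4.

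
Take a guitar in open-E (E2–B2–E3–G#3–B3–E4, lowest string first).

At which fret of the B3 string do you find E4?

5

E4 is 5 semitones above the open B3 (B–C–C#–D–D#–E), so it sits at fret 5.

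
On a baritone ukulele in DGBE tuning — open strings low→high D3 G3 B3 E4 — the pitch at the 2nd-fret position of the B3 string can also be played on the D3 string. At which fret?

B3 at fret 2 is B3 + 2 semitones = C♯4.
The open D3 string is 9 semitones below the open B3, so the same pitch on the D3 string lies at fret 2 + 9 = 11.

11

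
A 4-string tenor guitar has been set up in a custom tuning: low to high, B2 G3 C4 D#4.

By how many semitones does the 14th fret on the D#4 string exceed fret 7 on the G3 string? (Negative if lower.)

D#4 at fret 14 → F5 (MIDI 77); G3 at fret 7 → D4 (MIDI 62).
77 − 62 = 15, so the two pitches are 15 semitones apart.

15 semitones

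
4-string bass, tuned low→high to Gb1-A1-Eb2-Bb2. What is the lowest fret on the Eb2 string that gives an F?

2

From Eb2, count semitones up the chromatic scale until reaching F: Eb–E–F — 2 steps.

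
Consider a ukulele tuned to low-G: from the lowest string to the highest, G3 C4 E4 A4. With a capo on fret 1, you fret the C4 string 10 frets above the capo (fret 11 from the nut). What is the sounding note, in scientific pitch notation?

The capo raises the open C4 by 1 semitone to C#4; fretting 10 more gives C4 + 1 + 10 = C4 + 11 semitones = B4.

B4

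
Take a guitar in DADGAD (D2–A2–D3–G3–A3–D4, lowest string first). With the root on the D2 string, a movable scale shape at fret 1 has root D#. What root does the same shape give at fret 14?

Moving from fret 1 to fret 14 shifts the root by 13 semitones.
D# up 13 semitones is E.

E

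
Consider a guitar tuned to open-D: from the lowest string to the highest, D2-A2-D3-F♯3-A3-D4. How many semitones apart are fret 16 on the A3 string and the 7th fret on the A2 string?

A3 at fret 16 → C♯5 (MIDI 73); A2 at fret 7 → E3 (MIDI 52).
73 − 52 = 21, so the two pitches are 21 semitones apart, with C♯5 the higher.

21 semitones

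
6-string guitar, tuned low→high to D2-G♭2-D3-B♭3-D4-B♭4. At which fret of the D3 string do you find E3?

E3 is 2 semitones above the open D3 (D–Eb–E), so it sits at fret 2.

2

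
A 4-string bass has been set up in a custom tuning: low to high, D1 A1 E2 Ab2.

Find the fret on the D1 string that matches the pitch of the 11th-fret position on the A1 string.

A1 at fret 11 is A1 + 11 semitones = Ab2.
The open D1 string is 7 semitones below the open A1, so the same pitch on the D1 string lies at fret 11 + 7 = 18.

18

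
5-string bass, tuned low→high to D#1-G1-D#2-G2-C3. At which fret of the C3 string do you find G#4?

G#4 is 20 semitones above the open C3 (C–C#–D–D#–…–F#–G–G#), so it sits at fret 20.

20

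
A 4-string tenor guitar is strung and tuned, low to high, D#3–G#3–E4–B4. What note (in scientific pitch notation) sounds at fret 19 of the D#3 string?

A#4

D#3 is MIDI 51. Adding 19 gives 70, which is A#4.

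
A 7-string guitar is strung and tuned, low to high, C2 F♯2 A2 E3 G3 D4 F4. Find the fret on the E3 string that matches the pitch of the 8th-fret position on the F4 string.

F4 at fret 8 is F4 + 8 semitones = C♯5.
The open E3 string is 13 semitones below the open F4, so the same pitch on the E3 string lies at fret 8 + 13 = 21.

21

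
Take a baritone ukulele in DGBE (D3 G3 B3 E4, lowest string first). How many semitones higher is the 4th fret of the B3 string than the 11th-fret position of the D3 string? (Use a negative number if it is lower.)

2 semitones

B3 at fret 4 → D#4 (MIDI 63); D3 at fret 11 → C#4 (MIDI 61).
63 − 61 = 2, so the two pitches are 2 semitones apart.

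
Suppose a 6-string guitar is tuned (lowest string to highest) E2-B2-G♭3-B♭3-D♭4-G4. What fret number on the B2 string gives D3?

D3 is 3 semitones above the open B2 (B–C–Db–D), so it sits at fret 3.

3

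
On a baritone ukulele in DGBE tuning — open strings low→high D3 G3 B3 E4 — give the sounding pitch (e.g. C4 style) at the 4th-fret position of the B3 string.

Each fret is one semitone, so B3 + 4 = D#4.
(Equivalently spelled Eb4.)

D#4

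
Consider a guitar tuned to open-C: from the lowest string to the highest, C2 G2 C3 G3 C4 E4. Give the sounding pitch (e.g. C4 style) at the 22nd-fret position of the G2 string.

F4

G2 is MIDI 43. Adding 22 gives 65, which is F4.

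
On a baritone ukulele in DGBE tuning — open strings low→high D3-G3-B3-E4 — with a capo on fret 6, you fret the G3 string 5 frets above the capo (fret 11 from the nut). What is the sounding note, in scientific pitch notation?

The capo raises the open G3 by 6 semitones to C#4; fretting 5 more gives G3 + 6 + 5 = G3 + 11 semitones = F#4.
(Also written Gb.)

F#4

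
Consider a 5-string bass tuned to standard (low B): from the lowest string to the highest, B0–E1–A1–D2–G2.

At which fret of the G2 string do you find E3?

9

E3 is 9 semitones above the open G2 (G–G#–A–A#–B–C–C#–D–D#–E), so it sits at fret 9.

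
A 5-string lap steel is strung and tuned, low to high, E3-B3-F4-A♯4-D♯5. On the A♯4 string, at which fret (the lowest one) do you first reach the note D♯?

5

From A♯4, count semitones up the chromatic scale until reaching D♯: A#–B–C–C#–D–D# — 5 steps.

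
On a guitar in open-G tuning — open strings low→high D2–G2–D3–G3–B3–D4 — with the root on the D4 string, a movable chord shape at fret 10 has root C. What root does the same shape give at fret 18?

Moving from fret 10 to fret 18 shifts the root by 8 semitones.
C up 8 semitones is G♯.

G♯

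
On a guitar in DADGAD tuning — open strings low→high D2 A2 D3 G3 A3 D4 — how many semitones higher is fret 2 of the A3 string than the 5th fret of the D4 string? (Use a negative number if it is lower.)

-8 semitones

A3 at fret 2 → B3 (MIDI 59); D4 at fret 5 → G4 (MIDI 67).
59 − 67 = -8, so the two pitches are 8 semitones apart.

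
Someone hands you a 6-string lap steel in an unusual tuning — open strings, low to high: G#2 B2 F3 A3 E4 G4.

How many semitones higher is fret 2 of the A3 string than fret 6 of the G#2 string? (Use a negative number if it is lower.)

A3 at fret 2 → B3 (MIDI 59); G#2 at fret 6 → D3 (MIDI 50).
59 − 50 = 9, so the two pitches are 9 semitones apart.

9 semitones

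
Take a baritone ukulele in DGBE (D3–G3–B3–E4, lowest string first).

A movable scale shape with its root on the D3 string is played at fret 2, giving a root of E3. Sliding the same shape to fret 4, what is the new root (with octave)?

F#3

Moving from fret 2 to fret 4 shifts the root by 2 semitones.
E3 up 2 semitones is F#3.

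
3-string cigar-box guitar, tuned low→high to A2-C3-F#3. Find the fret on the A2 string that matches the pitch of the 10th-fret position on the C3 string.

C3 at fret 10 is C3 + 10 semitones = A#3.
The open A2 string is 3 semitones below the open C3, so the same pitch on the A2 string lies at fret 10 + 3 = 13.

13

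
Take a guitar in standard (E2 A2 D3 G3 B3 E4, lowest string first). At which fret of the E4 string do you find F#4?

F#4 is 2 semitones above the open E4 (E–F–F#), so it sits at fret 2.

2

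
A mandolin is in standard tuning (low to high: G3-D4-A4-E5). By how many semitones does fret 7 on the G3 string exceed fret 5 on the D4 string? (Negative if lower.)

G3 at fret 7 → D4 (MIDI 62); D4 at fret 5 → G4 (MIDI 67).
62 − 67 = -5, so the two pitches are 5 semitones apart.

-5 semitones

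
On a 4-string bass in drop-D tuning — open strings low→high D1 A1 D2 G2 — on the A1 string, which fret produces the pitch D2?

5

D2 is 5 semitones above the open A1 (A–A#–B–C–C#–D), so it sits at fret 5.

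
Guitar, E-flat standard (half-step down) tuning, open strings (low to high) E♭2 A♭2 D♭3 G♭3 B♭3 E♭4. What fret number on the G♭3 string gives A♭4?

14

A♭4 is 14 semitones above the open G♭3 (Gb–G–Ab–A–…–Gb–G–Ab), so it sits at fret 14.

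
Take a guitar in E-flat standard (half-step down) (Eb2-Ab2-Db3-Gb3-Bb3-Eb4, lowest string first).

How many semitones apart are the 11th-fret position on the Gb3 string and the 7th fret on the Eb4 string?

5 semitones

Gb3 at fret 11 → F4 (MIDI 65); Eb4 at fret 7 → Bb4 (MIDI 70).
65 − 70 = -5, so the two pitches are 5 semitones apart, with Bb4 the higher.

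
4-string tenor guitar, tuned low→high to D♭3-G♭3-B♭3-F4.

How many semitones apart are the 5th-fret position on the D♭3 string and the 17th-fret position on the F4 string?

28 semitones

D♭3 at fret 5 → G♭3 (MIDI 54); F4 at fret 17 → B♭5 (MIDI 82).
54 − 82 = -28, so the two pitches are 28 semitones apart, with B♭5 the higher.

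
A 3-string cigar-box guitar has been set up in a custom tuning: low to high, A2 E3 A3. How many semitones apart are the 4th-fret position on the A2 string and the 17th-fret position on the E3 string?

20 semitones

A2 at fret 4 → Db3 (MIDI 49); E3 at fret 17 → A4 (MIDI 69).
49 − 69 = -20, so the two pitches are 20 semitones apart, with A4 the higher.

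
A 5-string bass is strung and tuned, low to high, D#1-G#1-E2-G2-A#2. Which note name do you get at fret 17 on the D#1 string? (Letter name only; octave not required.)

G#

The open D#1 string plus 17 semitones: D#–E–F–F#–…–F#–G–G#.
(Equivalently spelled Ab.)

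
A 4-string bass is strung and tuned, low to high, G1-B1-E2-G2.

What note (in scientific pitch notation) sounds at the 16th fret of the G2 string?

The open G2 string plus 16 semitones: G–G#–A–A#–…–A–A#–B.
The walk passes from B into C once, so the octave number goes from 2 to 3.

B3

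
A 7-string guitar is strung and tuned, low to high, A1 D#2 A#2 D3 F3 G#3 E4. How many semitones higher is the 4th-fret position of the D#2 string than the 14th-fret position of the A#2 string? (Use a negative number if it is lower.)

-17 semitones

D#2 at fret 4 → G2 (MIDI 43); A#2 at fret 14 → C4 (MIDI 60).
43 − 60 = -17, so the two pitches are 17 semitones apart.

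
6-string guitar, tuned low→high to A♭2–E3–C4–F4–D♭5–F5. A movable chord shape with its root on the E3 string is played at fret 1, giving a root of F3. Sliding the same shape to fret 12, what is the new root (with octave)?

Moving from fret 1 to fret 12 shifts the root by 11 semitones.
F3 up 11 semitones is E4.

E4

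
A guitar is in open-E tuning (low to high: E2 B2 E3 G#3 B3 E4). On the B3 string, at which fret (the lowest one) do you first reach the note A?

10

From B3, count semitones up the chromatic scale until reaching A: B–C–C#–D–…–G–G#–A — 10 steps.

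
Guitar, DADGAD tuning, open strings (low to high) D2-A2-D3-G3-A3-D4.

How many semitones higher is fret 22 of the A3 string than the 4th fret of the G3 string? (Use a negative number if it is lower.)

A3 at fret 22 → G5 (MIDI 79); G3 at fret 4 → B3 (MIDI 59).
79 − 59 = 20, so the two pitches are 20 semitones apart.

20 semitones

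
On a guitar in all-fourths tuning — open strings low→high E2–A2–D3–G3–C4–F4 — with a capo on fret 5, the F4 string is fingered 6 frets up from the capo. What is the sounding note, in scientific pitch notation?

The capo raises the open F4 by 5 semitones to A#4; fretting 6 more gives F4 + 5 + 6 = F4 + 11 semitones = E5.

E5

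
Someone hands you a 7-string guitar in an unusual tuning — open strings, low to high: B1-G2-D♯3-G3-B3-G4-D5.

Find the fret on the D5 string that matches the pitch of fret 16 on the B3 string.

1

B3 at fret 16 is B3 + 16 semitones = D♯5.
The open D5 string is 15 semitones above the open B3, so the same pitch on the D5 string lies at fret 16 − 15 = 1.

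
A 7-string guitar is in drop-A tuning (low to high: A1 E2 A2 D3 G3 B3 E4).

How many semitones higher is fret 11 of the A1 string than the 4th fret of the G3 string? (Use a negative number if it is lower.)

-15 semitones

A1 at fret 11 → G#2 (MIDI 44); G3 at fret 4 → B3 (MIDI 59).
44 − 59 = -15, so the two pitches are 15 semitones apart.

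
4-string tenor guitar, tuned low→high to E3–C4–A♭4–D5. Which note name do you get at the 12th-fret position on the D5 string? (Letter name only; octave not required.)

The open D5 string plus 12 semitones: D–Eb–E–F–…–C–Db–D.

D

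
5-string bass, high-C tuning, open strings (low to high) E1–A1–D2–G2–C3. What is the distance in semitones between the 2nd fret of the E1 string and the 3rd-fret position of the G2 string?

E1 at fret 2 → F♯1 (MIDI 30); G2 at fret 3 → A♯2 (MIDI 46).
30 − 46 = -16, so the two pitches are 16 semitones apart, with A♯2 the higher.

16 semitones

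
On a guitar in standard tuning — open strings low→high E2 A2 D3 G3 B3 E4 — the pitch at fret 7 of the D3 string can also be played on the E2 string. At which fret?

17

D3 at fret 7 is D3 + 7 semitones = A3.
The open E2 string is 10 semitones below the open D3, so the same pitch on the E2 string lies at fret 7 + 10 = 17.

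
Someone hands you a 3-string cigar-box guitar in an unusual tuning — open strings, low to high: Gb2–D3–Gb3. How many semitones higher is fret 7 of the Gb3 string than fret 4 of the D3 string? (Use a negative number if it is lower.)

Gb3 at fret 7 → Db4 (MIDI 61); D3 at fret 4 → Gb3 (MIDI 54).
61 − 54 = 7, so the two pitches are 7 semitones apart.

7 semitones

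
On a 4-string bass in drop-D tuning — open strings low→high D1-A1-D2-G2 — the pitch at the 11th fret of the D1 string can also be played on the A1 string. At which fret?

4

D1 at fret 11 is D1 + 11 semitones = C#2.
The open A1 string is 7 semitones above the open D1, so the same pitch on the A1 string lies at fret 11 − 7 = 4.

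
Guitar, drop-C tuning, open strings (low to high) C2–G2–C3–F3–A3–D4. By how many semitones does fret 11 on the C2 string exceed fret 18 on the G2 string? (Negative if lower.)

C2 at fret 11 → B2 (MIDI 47); G2 at fret 18 → C#4 (MIDI 61).
47 − 61 = -14, so the two pitches are 14 semitones apart.

-14 semitones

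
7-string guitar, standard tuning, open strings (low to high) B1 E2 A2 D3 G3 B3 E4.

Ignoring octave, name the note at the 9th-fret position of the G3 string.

E

The open G3 string plus 9 semitones: G–G#–A–A#–B–C–C#–D–D#–E.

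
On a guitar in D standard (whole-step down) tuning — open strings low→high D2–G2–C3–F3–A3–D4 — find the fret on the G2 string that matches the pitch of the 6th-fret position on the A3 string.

A3 at fret 6 is A3 + 6 semitones = D#4.
The open G2 string is 14 semitones below the open A3, so the same pitch on the G2 string lies at fret 6 + 14 = 20.

20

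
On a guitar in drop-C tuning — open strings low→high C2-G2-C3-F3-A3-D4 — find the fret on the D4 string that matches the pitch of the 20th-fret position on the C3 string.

Fret 20 on C3 is MIDI 48 + 20 = 68 (G♯4). On the D4 string (open MIDI 62), that pitch is 68 − 62 = fret 6.

6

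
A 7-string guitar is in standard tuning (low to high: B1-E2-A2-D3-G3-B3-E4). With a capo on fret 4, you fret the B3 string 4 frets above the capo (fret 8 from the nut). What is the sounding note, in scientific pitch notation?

The capo raises the open B3 by 4 semitones to D♯4; fretting 4 more gives B3 + 4 + 4 = B3 + 8 semitones = G4.

G4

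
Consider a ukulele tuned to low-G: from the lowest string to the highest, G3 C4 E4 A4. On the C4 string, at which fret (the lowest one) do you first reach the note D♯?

From C4, count semitones up the chromatic scale until reaching D♯: C–C#–D–D# — 3 steps.

3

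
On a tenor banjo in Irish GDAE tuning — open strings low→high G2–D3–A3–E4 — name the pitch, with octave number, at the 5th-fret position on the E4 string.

E4 is MIDI 64. Adding 5 gives 69, which is A4.

A4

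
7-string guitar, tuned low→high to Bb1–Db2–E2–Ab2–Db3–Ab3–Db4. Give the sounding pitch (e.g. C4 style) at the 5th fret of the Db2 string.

Each fret is one semitone, so Db2 + 5 = Gb2.

Gb2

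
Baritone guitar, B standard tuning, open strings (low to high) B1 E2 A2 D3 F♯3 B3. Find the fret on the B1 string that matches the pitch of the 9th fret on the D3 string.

24

Fret 9 on D3 is MIDI 50 + 9 = 59 (B3). On the B1 string (open MIDI 35), that pitch is 59 − 35 = fret 24.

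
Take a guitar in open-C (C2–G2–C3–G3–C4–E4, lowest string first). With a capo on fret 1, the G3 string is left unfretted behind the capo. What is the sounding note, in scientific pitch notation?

G♯3

The capo raises the open G3 by 1 semitone to G♯3; fretting 0 more gives G3 + 1 + 0 = G3 + 1 semitone = G♯3.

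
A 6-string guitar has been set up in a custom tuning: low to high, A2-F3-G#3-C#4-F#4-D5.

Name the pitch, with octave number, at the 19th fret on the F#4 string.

C#6

The open F#4 string plus 19 semitones: F#–G–G#–A–…–B–C–C#.
The walk passes from B into C 2 times, so the octave number goes from 4 to 6.
(Equivalently spelled Db6.)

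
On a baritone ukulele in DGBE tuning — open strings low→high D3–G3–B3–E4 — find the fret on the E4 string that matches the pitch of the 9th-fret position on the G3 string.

0

G3 at fret 9 is G3 + 9 semitones = E4.
The open E4 string is 9 semitones above the open G3, so the same pitch on the E4 string lies at fret 9 − 9 = 0.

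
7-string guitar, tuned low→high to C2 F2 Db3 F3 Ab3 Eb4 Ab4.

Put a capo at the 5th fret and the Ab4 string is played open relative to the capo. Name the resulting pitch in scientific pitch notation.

Db5

The capo raises the open Ab4 by 5 semitones to Db5; fretting 0 more gives Ab4 + 5 + 0 = Ab4 + 5 semitones = Db5.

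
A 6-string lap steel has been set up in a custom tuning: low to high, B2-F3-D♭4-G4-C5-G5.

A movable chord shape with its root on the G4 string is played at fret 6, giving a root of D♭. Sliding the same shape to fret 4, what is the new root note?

B

Moving from fret 6 to fret 4 shifts the root by -2 semitones.
D♭ down 2 semitones is B.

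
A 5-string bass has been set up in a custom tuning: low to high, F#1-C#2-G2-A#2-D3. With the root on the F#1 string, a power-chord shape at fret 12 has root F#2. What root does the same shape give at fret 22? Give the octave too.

Moving from fret 12 to fret 22 shifts the root by 10 semitones.
F#2 up 10 semitones is E3.

E3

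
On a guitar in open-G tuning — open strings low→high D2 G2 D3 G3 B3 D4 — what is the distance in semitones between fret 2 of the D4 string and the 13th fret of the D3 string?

D4 at fret 2 → E4 (MIDI 64); D3 at fret 13 → D#4 (MIDI 63).
64 − 63 = 1, so the two pitches are 1 semitone apart, with E4 the higher.

1 semitone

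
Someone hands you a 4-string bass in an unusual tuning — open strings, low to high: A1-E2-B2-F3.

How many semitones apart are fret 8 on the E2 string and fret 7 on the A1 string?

8 semitones

E2 at fret 8 → C3 (MIDI 48); A1 at fret 7 → E2 (MIDI 40).
48 − 40 = 8, so the two pitches are 8 semitones apart, with C3 the higher.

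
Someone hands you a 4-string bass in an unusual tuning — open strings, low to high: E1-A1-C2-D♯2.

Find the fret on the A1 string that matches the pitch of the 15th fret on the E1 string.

Fret 15 on E1 is MIDI 28 + 15 = 43 (G2). On the A1 string (open MIDI 33), that pitch is 43 − 33 = fret 10.

10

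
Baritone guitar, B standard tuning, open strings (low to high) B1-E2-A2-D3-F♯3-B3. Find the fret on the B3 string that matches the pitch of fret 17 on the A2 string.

3

A2 at fret 17 is A2 + 17 semitones = D4.
The open B3 string is 14 semitones above the open A2, so the same pitch on the B3 string lies at fret 17 − 14 = 3.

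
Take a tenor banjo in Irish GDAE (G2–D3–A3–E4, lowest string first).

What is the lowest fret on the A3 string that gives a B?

From A3, count semitones up the chromatic scale until reaching B: A–A#–B — 2 steps.

2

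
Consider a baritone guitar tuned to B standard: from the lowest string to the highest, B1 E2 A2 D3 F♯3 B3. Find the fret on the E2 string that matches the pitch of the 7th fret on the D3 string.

17

Fret 7 on D3 is MIDI 50 + 7 = 57 (A3). On the E2 string (open MIDI 40), that pitch is 57 − 40 = fret 17.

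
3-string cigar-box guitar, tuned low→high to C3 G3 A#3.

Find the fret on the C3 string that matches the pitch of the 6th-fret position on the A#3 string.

16

Fret 6 on A#3 is MIDI 58 + 6 = 64 (E4). On the C3 string (open MIDI 48), that pitch is 64 − 48 = fret 16.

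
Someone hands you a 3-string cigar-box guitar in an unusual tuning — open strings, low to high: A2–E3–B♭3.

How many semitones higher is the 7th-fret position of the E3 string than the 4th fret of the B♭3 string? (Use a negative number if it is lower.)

-3 semitones

E3 at fret 7 → B3 (MIDI 59); B♭3 at fret 4 → D4 (MIDI 62).
59 − 62 = -3, so the two pitches are 3 semitones apart.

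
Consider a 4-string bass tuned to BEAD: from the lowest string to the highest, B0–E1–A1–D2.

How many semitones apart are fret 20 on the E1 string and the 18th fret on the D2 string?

E1 at fret 20 → C3 (MIDI 48); D2 at fret 18 → G#3 (MIDI 56).
48 − 56 = -8, so the two pitches are 8 semitones apart, with G#3 the higher.

8 semitones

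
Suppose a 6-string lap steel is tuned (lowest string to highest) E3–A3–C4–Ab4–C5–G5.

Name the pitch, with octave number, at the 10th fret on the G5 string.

F6

G5 is MIDI 79. Adding 10 gives 89, which is F6.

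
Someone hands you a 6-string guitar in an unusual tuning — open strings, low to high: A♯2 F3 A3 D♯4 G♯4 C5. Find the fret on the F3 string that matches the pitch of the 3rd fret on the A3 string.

7

Fret 3 on A3 is MIDI 57 + 3 = 60 (C4). On the F3 string (open MIDI 53), that pitch is 60 − 53 = fret 7.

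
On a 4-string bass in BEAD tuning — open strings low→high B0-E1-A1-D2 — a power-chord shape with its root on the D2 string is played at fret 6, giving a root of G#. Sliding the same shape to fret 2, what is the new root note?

E

Moving from fret 6 to fret 2 shifts the root by -4 semitones.
G# down 4 semitones is E.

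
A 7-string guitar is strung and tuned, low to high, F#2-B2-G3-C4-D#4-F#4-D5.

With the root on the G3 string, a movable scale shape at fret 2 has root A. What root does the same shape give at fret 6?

C#

Moving from fret 2 to fret 6 shifts the root by 4 semitones.
A up 4 semitones is C#.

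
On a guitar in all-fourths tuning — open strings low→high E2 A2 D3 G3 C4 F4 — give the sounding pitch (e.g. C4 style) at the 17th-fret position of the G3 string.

G3 is MIDI 55. Adding 17 gives 72, which is C5.

C5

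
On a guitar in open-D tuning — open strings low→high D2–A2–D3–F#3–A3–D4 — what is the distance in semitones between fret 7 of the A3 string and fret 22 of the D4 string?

20 semitones

A3 at fret 7 → E4 (MIDI 64); D4 at fret 22 → C6 (MIDI 84).
64 − 84 = -20, so the two pitches are 20 semitones apart, with C6 the higher.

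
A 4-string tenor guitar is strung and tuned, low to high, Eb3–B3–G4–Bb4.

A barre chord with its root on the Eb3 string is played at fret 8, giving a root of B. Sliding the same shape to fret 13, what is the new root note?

E

Moving from fret 8 to fret 13 shifts the root by 5 semitones.
B up 5 semitones is E.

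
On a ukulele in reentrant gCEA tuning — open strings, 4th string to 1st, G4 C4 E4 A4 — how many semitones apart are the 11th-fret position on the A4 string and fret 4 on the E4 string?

A4 at fret 11 → G#5 (MIDI 80); E4 at fret 4 → G#4 (MIDI 68).
80 − 68 = 12, so the two pitches are 12 semitones apart, with G#5 the higher.

12 semitones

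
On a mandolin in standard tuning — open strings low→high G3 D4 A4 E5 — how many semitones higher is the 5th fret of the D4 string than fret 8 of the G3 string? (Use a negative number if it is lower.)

4 semitones

D4 at fret 5 → G4 (MIDI 67); G3 at fret 8 → D♯4 (MIDI 63).
67 − 63 = 4, so the two pitches are 4 semitones apart.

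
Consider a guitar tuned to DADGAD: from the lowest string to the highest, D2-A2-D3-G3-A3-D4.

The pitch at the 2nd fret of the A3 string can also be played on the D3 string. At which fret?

Fret 2 on A3 is MIDI 57 + 2 = 59 (B3). On the D3 string (open MIDI 50), that pitch is 59 − 50 = fret 9.

9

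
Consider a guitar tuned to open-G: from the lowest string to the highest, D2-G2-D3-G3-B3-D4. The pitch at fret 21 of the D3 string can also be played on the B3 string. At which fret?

12

D3 at fret 21 is D3 + 21 semitones = B4.
The open B3 string is 9 semitones above the open D3, so the same pitch on the B3 string lies at fret 21 − 9 = 12.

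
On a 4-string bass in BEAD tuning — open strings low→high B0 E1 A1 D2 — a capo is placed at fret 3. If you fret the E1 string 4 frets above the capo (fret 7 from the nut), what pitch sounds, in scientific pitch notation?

B1

The capo raises the open E1 by 3 semitones to G1; fretting 4 more gives E1 + 3 + 4 = E1 + 7 semitones = B1.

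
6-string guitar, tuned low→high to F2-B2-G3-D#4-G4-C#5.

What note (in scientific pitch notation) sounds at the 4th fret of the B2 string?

D#3

Each fret is one semitone, so B2 + 4 = D#3.
(Equivalently spelled Eb3.)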